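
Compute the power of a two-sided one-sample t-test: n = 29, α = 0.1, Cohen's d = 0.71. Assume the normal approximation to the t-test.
Power ≈ 0.99

Power calculation (one-sample t-test, normal approximation):
z_β = d · √n - z_{α/2}
z_β = 0.71 · √29 - 1.645
z_β = 0.71 · 5.385 - 1.645
z_β = 2.179

Power = Φ(z_β) = Φ(2.179) ≈ 0.985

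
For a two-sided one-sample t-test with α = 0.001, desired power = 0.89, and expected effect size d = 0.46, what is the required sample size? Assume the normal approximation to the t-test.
n = 97

Sample size formula (one-sample t-test, normal approximation):
n = ((z_{α/2} + z_β) / d)²

z_{α/2} = 3.291 (for α = 0.001, two-sided)
z_β = 1.227 (for power = 0.89)
d = 0.46

n = ((3.291 + 1.227) / 0.46)²
n = (9.822)²
n ≈ 96.47
Round up to the next whole number: n = 97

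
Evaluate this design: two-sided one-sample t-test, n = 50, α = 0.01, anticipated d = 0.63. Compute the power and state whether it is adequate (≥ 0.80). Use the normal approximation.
Power ≈ 0.97; the study is adequately powered (power ≥ 0.80)

Power calculation (one-sample t-test, normal approximation):
z_β = d · √n - z_{α/2}
z_β = 0.63 · √50 - 2.576
z_β = 0.63 · 7.071 - 2.576
z_β = 1.879

Power = Φ(z_β) = Φ(1.879) ≈ 0.970

Effect size d = 0.63 is medium by Cohen's convention (0.2/0.5/0.8).

Threshold: power ≥ 0.80 is conventionally adequate.
Power ≈ 0.97 → the study is adequately powered (power ≥ 0.80).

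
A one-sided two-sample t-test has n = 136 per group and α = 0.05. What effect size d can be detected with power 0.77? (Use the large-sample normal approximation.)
d ≈ 0.29

Minimum detectable effect (two-sample t-test, normal approximation):
d = (z_α + z_β) / √(n/2)
d = (1.645 + 0.739) / √(136/2)
d = 2.384 / 8.246
d ≈ 0.29

By Cohen's convention (0.2 small / 0.5 medium / 0.8 large): small effect.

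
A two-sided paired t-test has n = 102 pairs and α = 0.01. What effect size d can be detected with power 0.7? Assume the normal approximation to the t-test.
d ≈ 0.31

Minimum detectable effect (paired t-test, normal approximation):
d = (z_{α/2} + z_β) / √n
d = (2.576 + 0.524) / √102
d = 3.100 / 10.100
d ≈ 0.31

By Cohen's convention (0.2 small / 0.5 medium / 0.8 large): small effect.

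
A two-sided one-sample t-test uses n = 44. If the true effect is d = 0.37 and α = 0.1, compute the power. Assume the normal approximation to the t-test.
Power ≈ 0.79

Power calculation (one-sample t-test, normal approximation):
z_β = d · √n - z_{α/2}
z_β = 0.37 · √44 - 1.645
z_β = 0.37 · 6.633 - 1.645
z_β = 0.809

Power = Φ(z_β) = Φ(0.809) ≈ 0.791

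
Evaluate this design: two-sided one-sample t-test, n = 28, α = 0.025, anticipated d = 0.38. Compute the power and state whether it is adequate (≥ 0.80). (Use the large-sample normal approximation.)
Power ≈ 0.41; the study is underpowered (power < 0.80)

Power calculation (one-sample t-test, normal approximation):
z_β = d · √n - z_{α/2}
z_β = 0.38 · √28 - 2.241
z_β = 0.38 · 5.292 - 2.241
z_β = -0.231

Power = Φ(z_β) = Φ(-0.231) ≈ 0.409

Effect size d = 0.38 is small by Cohen's convention (0.2/0.5/0.8).

Threshold: power ≥ 0.80 is conventionally adequate.
Power ≈ 0.41 → the study is underpowered (power < 0.80).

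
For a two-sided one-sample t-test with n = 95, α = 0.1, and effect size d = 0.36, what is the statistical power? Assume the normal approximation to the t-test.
Power ≈ 0.97

Power calculation (one-sample t-test, normal approximation):
z_β = d · √n - z_{α/2}
z_β = 0.36 · √95 - 1.645
z_β = 0.36 · 9.747 - 1.645
z_β = 1.864

Power = Φ(z_β) = Φ(1.864) ≈ 0.969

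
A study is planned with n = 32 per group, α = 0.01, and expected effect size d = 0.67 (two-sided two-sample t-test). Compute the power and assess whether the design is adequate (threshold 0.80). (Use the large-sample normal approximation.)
Power ≈ 0.54; the study is underpowered (power < 0.80)

Power calculation (two-sample t-test, normal approximation):
z_β = d · √(n/2) - z_{α/2}
z_β = 0.67 · √(32/2) - 2.576
z_β = 0.67 · 4.000 - 2.576
z_β = 0.104

Power = Φ(z_β) = Φ(0.104) ≈ 0.541

Effect size d = 0.67 is medium by Cohen's convention (0.2/0.5/0.8).

Threshold: power ≥ 0.80 is conventionally adequate.
Power ≈ 0.54 → the study is underpowered (power < 0.80).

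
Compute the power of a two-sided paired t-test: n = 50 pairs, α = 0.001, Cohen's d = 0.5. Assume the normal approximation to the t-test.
Power ≈ 0.60

Power calculation (paired t-test, normal approximation):
z_β = d · √n - z_{α/2}
z_β = 0.5 · √50 - 3.291
z_β = 0.5 · 7.071 - 3.291
z_β = 0.245

Power = Φ(z_β) = Φ(0.245) ≈ 0.597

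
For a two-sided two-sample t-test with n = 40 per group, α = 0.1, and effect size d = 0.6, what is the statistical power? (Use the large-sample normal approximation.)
Power ≈ 0.85

Power calculation (two-sample t-test, normal approximation):
z_β = d · √(n/2) - z_{α/2}
z_β = 0.6 · √(40/2) - 1.645
z_β = 0.6 · 4.472 - 1.645
z_β = 1.038

Power = Φ(z_β) = Φ(1.038) ≈ 0.850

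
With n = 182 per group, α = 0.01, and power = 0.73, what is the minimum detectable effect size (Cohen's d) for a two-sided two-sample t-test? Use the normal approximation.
d ≈ 0.33

Minimum detectable effect (two-sample t-test, normal approximation):
d = (z_{α/2} + z_β) / √(n/2)
d = (2.576 + 0.613) / √(182/2)
d = 3.189 / 9.539
d ≈ 0.33

By Cohen's convention (0.2 small / 0.5 medium / 0.8 large): small effect.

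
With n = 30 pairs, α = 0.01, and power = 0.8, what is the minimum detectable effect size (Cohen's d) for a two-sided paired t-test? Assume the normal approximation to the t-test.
d ≈ 0.62

Minimum detectable effect (paired t-test, normal approximation):
d = (z_{α/2} + z_β) / √n
d = (2.576 + 0.842) / √30
d = 3.417 / 5.477
d ≈ 0.62

By Cohen's convention (0.2 small / 0.5 medium / 0.8 large): medium effect.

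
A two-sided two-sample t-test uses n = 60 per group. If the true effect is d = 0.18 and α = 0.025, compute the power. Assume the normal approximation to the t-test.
Power ≈ 0.10

Power calculation (two-sample t-test, normal approximation):
z_β = d · √(n/2) - z_{α/2}
z_β = 0.18 · √(60/2) - 2.241
z_β = 0.18 · 5.477 - 2.241
z_β = -1.256

Power = Φ(z_β) = Φ(-1.256) ≈ 0.105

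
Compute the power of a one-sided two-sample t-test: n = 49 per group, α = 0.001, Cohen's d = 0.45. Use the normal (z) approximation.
Power ≈ 0.19

Power calculation (two-sample t-test, normal approximation):
z_β = d · √(n/2) - z_α
z_β = 0.45 · √(49/2) - 3.090
z_β = 0.45 · 4.950 - 3.090
z_β = -0.863

Power = Φ(z_β) = Φ(-0.863) ≈ 0.194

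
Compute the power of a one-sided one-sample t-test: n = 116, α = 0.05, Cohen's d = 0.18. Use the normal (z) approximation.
Power ≈ 0.62

Power calculation (one-sample t-test, normal approximation):
z_β = d · √n - z_α
z_β = 0.18 · √116 - 1.645
z_β = 0.18 · 10.770 - 1.645
z_β = 0.294

Power = Φ(z_β) = Φ(0.294) ≈ 0.616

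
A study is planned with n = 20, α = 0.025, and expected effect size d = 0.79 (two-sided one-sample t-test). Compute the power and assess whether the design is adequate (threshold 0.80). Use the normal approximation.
Power ≈ 0.90; the study is adequately powered (power ≥ 0.80)

Power calculation (one-sample t-test, normal approximation):
z_β = d · √n - z_{α/2}
z_β = 0.79 · √20 - 2.241
z_β = 0.79 · 4.472 - 2.241
z_β = 1.292

Power = Φ(z_β) = Φ(1.292) ≈ 0.902

Effect size d = 0.79 is medium by Cohen's convention (0.2/0.5/0.8).

Threshold: power ≥ 0.80 is conventionally adequate.
Power ≈ 0.90 → the study is adequately powered (power ≥ 0.80).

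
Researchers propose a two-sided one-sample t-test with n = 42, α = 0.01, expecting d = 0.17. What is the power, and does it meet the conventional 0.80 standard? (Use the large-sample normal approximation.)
Power ≈ 0.07; the study is underpowered (power < 0.80)

Power calculation (one-sample t-test, normal approximation):
z_β = d · √n - z_{α/2}
z_β = 0.17 · √42 - 2.576
z_β = 0.17 · 6.481 - 2.576
z_β = -1.474

Power = Φ(z_β) = Φ(-1.474) ≈ 0.070

Effect size d = 0.17 is very small by Cohen's convention (0.2/0.5/0.8).

Threshold: power ≥ 0.80 is conventionally adequate.
Power ≈ 0.07 → the study is underpowered (power < 0.80).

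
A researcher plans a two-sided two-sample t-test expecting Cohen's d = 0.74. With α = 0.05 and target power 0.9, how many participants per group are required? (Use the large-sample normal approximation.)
n = 39 per group

Sample size formula (two-sample t-test, normal approximation):
n = 2 · ((z_{α/2} + z_β) / d)²

z_{α/2} = 1.960 (for α = 0.05, two-sided)
z_β = 1.282 (for power = 0.9)
d = 0.74

n = 2 · ((1.960 + 1.282) / 0.74)²
n = 2 · (4.381)²
n ≈ 38.39
Round up to the next whole number: n = 39 per group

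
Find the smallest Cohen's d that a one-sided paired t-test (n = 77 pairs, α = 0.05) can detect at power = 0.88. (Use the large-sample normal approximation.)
d ≈ 0.32

Minimum detectable effect (paired t-test, normal approximation):
d = (z_α + z_β) / √n
d = (1.645 + 1.175) / √77
d = 2.820 / 8.775
d ≈ 0.32

By Cohen's convention (0.2 small / 0.5 medium / 0.8 large): small effect.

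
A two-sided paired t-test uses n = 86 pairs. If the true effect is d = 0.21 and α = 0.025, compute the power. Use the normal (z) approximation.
Power ≈ 0.38

Power calculation (paired t-test, normal approximation):
z_β = d · √n - z_{α/2}
z_β = 0.21 · √86 - 2.241
z_β = 0.21 · 9.274 - 2.241
z_β = -0.294

Power = Φ(z_β) = Φ(-0.294) ≈ 0.384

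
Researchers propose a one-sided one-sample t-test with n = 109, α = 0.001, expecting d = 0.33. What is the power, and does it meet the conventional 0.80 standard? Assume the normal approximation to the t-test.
Power ≈ 0.64; the study is underpowered (power < 0.80)

Power calculation (one-sample t-test, normal approximation):
z_β = d · √n - z_α
z_β = 0.33 · √109 - 3.090
z_β = 0.33 · 10.440 - 3.090
z_β = 0.355

Power = Φ(z_β) = Φ(0.355) ≈ 0.639

Effect size d = 0.33 is small by Cohen's convention (0.2/0.5/0.8).

Threshold: power ≥ 0.80 is conventionally adequate.
Power ≈ 0.64 → the study is underpowered (power < 0.80).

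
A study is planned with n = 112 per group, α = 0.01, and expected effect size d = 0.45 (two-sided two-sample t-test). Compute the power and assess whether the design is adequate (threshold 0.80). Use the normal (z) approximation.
Power ≈ 0.79; the study is underpowered (power < 0.80)

Power calculation (two-sample t-test, normal approximation):
z_β = d · √(n/2) - z_{α/2}
z_β = 0.45 · √(112/2) - 2.576
z_β = 0.45 · 7.483 - 2.576
z_β = 0.792

Power = Φ(z_β) = Φ(0.792) ≈ 0.786

Effect size d = 0.45 is small by Cohen's convention (0.2/0.5/0.8).

Threshold: power ≥ 0.80 is conventionally adequate.
Power ≈ 0.79 → the study is underpowered (power < 0.80).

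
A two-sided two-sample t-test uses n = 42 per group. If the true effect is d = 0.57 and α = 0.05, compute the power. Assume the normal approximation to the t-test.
Power ≈ 0.74

Power calculation (two-sample t-test, normal approximation):
z_β = d · √(n/2) - z_{α/2}
z_β = 0.57 · √(42/2) - 1.960
z_β = 0.57 · 4.583 - 1.960
z_β = 0.652

Power = Φ(z_β) = Φ(0.652) ≈ 0.743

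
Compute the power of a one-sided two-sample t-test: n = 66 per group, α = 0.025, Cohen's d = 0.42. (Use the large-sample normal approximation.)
Power ≈ 0.67

Power calculation (two-sample t-test, normal approximation):
z_β = d · √(n/2) - z_α
z_β = 0.42 · √(66/2) - 1.960
z_β = 0.42 · 5.745 - 1.960
z_β = 0.453

Power = Φ(z_β) = Φ(0.453) ≈ 0.675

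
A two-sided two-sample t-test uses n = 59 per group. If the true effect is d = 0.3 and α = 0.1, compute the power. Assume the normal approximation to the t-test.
Power ≈ 0.49

Power calculation (two-sample t-test, normal approximation):
z_β = d · √(n/2) - z_{α/2}
z_β = 0.3 · √(59/2) - 1.645
z_β = 0.3 · 5.431 - 1.645
z_β = -0.015

Power = Φ(z_β) = Φ(-0.015) ≈ 0.494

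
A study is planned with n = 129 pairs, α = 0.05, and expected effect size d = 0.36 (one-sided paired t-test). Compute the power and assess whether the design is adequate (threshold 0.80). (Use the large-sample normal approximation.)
Power ≈ 0.99; the study is adequately powered (power ≥ 0.80)

Power calculation (paired t-test, normal approximation):
z_β = d · √n - z_α
z_β = 0.36 · √129 - 1.645
z_β = 0.36 · 11.358 - 1.645
z_β = 2.444

Power = Φ(z_β) = Φ(2.444) ≈ 0.993

Effect size d = 0.36 is small by Cohen's convention (0.2/0.5/0.8).

Threshold: power ≥ 0.80 is conventionally adequate.
Power ≈ 0.99 → the study is adequately powered (power ≥ 0.80).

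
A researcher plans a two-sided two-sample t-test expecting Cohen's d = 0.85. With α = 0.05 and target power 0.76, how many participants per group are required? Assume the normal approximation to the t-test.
n = 20 per group

Sample size formula (two-sample t-test, normal approximation):
n = 2 · ((z_{α/2} + z_β) / d)²

z_{α/2} = 1.960 (for α = 0.05, two-sided)
z_β = 0.706 (for power = 0.76)
d = 0.85

n = 2 · ((1.960 + 0.706) / 0.85)²
n = 2 · (3.136)²
n ≈ 19.67
Round up to the next whole number: n = 20 per group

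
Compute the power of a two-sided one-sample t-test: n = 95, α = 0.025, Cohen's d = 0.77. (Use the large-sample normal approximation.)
Power ≈ 1.00

Power calculation (one-sample t-test, normal approximation):
z_β = d · √n - z_{α/2}
z_β = 0.77 · √95 - 2.241
z_β = 0.77 · 9.747 - 2.241
z_β = 5.264

Power = Φ(z_β) = Φ(5.264) ≈ 1.000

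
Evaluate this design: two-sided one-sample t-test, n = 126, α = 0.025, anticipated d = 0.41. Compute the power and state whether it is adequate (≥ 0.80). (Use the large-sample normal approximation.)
Power ≈ 0.99; the study is adequately powered (power ≥ 0.80)

Power calculation (one-sample t-test, normal approximation):
z_β = d · √n - z_{α/2}
z_β = 0.41 · √126 - 2.241
z_β = 0.41 · 11.225 - 2.241
z_β = 2.361

Power = Φ(z_β) = Φ(2.361) ≈ 0.991

Effect size d = 0.41 is small by Cohen's convention (0.2/0.5/0.8).

Threshold: power ≥ 0.80 is conventionally adequate.
Power ≈ 0.99 → the study is adequately powered (power ≥ 0.80).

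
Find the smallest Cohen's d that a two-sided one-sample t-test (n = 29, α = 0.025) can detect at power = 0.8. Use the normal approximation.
d ≈ 0.57

Minimum detectable effect (one-sample t-test, normal approximation):
d = (z_{α/2} + z_β) / √n
d = (2.241 + 0.842) / √29
d = 3.083 / 5.385
d ≈ 0.57

By Cohen's convention (0.2 small / 0.5 medium / 0.8 large): medium effect.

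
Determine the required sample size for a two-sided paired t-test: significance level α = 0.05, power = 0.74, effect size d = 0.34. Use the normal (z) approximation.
n = 59 pairs

Sample size formula (paired t-test, normal approximation):
n = ((z_{α/2} + z_β) / d)²

z_{α/2} = 1.960 (for α = 0.05, two-sided)
z_β = 0.643 (for power = 0.74)
d = 0.34

n = ((1.960 + 0.643) / 0.34)²
n = (7.656)²
n ≈ 58.61
Round up to the next whole number: n = 59 pairs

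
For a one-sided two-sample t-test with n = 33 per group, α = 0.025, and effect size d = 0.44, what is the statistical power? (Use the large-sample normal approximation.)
Power ≈ 0.43

Power calculation (two-sample t-test, normal approximation):
z_β = d · √(n/2) - z_α
z_β = 0.44 · √(33/2) - 1.960
z_β = 0.44 · 4.062 - 1.960
z_β = -0.173

Power = Φ(z_β) = Φ(-0.173) ≈ 0.431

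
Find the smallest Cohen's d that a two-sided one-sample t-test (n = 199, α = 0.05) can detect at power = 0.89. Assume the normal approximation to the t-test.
d ≈ 0.23

Minimum detectable effect (one-sample t-test, normal approximation):
d = (z_{α/2} + z_β) / √n
d = (1.960 + 1.227) / √199
d = 3.186 / 14.107
d ≈ 0.23

By Cohen's convention (0.2 small / 0.5 medium / 0.8 large): small effect.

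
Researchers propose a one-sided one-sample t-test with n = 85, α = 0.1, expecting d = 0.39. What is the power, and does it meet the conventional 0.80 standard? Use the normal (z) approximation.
Power ≈ 0.99; the study is adequately powered (power ≥ 0.80)

Power calculation (one-sample t-test, normal approximation):
z_β = d · √n - z_α
z_β = 0.39 · √85 - 1.282
z_β = 0.39 · 9.220 - 1.282
z_β = 2.314

Power = Φ(z_β) = Φ(2.314) ≈ 0.990

Effect size d = 0.39 is small by Cohen's convention (0.2/0.5/0.8).

Threshold: power ≥ 0.80 is conventionally adequate.
Power ≈ 0.99 → the study is adequately powered (power ≥ 0.80).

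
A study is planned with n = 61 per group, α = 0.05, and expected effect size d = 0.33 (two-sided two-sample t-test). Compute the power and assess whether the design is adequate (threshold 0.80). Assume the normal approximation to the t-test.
Power ≈ 0.45; the study is underpowered (power < 0.80)

Power calculation (two-sample t-test, normal approximation):
z_β = d · √(n/2) - z_{α/2}
z_β = 0.33 · √(61/2) - 1.960
z_β = 0.33 · 5.523 - 1.960
z_β = -0.137

Power = Φ(z_β) = Φ(-0.137) ≈ 0.445

Effect size d = 0.33 is small by Cohen's convention (0.2/0.5/0.8).

Threshold: power ≥ 0.80 is conventionally adequate.
Power ≈ 0.45 → the study is underpowered (power < 0.80).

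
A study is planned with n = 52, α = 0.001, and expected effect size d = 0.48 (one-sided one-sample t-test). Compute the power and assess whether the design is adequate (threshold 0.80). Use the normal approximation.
Power ≈ 0.64; the study is underpowered (power < 0.80)

Power calculation (one-sample t-test, normal approximation):
z_β = d · √n - z_α
z_β = 0.48 · √52 - 3.090
z_β = 0.48 · 7.211 - 3.090
z_β = 0.371

Power = Φ(z_β) = Φ(0.371) ≈ 0.645

Effect size d = 0.48 is small by Cohen's convention (0.2/0.5/0.8).

Threshold: power ≥ 0.80 is conventionally adequate.
Power ≈ 0.64 → the study is underpowered (power < 0.80).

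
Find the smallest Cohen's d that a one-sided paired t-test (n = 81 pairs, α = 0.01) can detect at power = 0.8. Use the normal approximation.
d ≈ 0.35

Minimum detectable effect (paired t-test, normal approximation):
d = (z_α + z_β) / √n
d = (2.326 + 0.842) / √81
d = 3.168 / 9.000
d ≈ 0.35

By Cohen's convention (0.2 small / 0.5 medium / 0.8 large): small effect.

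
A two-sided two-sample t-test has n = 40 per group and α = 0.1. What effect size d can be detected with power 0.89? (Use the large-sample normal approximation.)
d ≈ 0.64

Minimum detectable effect (two-sample t-test, normal approximation):
d = (z_{α/2} + z_β) / √(n/2)
d = (1.645 + 1.227) / √(40/2)
d = 2.871 / 4.472
d ≈ 0.64

By Cohen's convention (0.2 small / 0.5 medium / 0.8 large): medium effect.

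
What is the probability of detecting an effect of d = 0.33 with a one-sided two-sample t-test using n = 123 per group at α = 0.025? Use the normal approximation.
Power ≈ 0.73

Power calculation (two-sample t-test, normal approximation):
z_β = d · √(n/2) - z_α
z_β = 0.33 · √(123/2) - 1.960
z_β = 0.33 · 7.842 - 1.960
z_β = 0.628

Power = Φ(z_β) = Φ(0.628) ≈ 0.735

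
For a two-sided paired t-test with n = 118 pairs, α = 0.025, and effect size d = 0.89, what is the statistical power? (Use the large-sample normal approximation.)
Power ≈ 1.00

Power calculation (paired t-test, normal approximation):
z_β = d · √n - z_{α/2}
z_β = 0.89 · √118 - 2.241
z_β = 0.89 · 10.863 - 2.241
z_β = 7.426

Power = Φ(z_β) = Φ(7.426) ≈ 1.000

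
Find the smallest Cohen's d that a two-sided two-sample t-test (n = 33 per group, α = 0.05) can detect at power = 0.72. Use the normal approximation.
d ≈ 0.63

Minimum detectable effect (two-sample t-test, normal approximation):
d = (z_{α/2} + z_β) / √(n/2)
d = (1.960 + 0.583) / √(33/2)
d = 2.543 / 4.062
d ≈ 0.63

By Cohen's convention (0.2 small / 0.5 medium / 0.8 large): medium effect.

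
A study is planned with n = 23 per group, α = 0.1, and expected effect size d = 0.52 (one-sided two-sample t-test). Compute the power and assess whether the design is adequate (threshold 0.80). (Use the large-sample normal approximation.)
Power ≈ 0.69; the study is underpowered (power < 0.80)

Power calculation (two-sample t-test, normal approximation):
z_β = d · √(n/2) - z_α
z_β = 0.52 · √(23/2) - 1.282
z_β = 0.52 · 3.391 - 1.282
z_β = 0.482

Power = Φ(z_β) = Φ(0.482) ≈ 0.685

Effect size d = 0.52 is medium by Cohen's convention (0.2/0.5/0.8).

Threshold: power ≥ 0.80 is conventionally adequate.
Power ≈ 0.69 → the study is underpowered (power < 0.80).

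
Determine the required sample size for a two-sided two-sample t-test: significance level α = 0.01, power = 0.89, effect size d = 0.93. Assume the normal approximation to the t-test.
n = 34 per group

Sample size formula (two-sample t-test, normal approximation):
n = 2 · ((z_{α/2} + z_β) / d)²

z_{α/2} = 2.576 (for α = 0.01, two-sided)
z_β = 1.227 (for power = 0.89)
d = 0.93

n = 2 · ((2.576 + 1.227) / 0.93)²
n = 2 · (4.089)²
n ≈ 33.44
Round up to the next whole number: n = 34 per group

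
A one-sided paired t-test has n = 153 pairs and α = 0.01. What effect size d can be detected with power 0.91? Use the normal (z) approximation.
d ≈ 0.30

Minimum detectable effect (paired t-test, normal approximation):
d = (z_α + z_β) / √n
d = (2.326 + 1.341) / √153
d = 3.667 / 12.369
d ≈ 0.30

By Cohen's convention (0.2 small / 0.5 medium / 0.8 large): small effect.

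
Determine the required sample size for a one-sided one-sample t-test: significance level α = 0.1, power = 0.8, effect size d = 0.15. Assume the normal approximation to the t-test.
n = 201

Sample size formula (one-sample t-test, normal approximation):
n = ((z_α + z_β) / d)²

z_α = 1.282 (for α = 0.1, one-sided)
z_β = 0.842 (for power = 0.8)
d = 0.15

n = ((1.282 + 0.842) / 0.15)²
n = (14.160)²
n ≈ 200.51
Round up to the next whole number: n = 201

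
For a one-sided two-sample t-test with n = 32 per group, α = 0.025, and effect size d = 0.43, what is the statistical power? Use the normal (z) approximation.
Power ≈ 0.41

Power calculation (two-sample t-test, normal approximation):
z_β = d · √(n/2) - z_α
z_β = 0.43 · √(32/2) - 1.960
z_β = 0.43 · 4.000 - 1.960
z_β = -0.240

Power = Φ(z_β) = Φ(-0.240) ≈ 0.405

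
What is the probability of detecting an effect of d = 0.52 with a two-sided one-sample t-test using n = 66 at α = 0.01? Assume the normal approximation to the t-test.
Power ≈ 0.95

Power calculation (one-sample t-test, normal approximation):
z_β = d · √n - z_{α/2}
z_β = 0.52 · √66 - 2.576
z_β = 0.52 · 8.124 - 2.576
z_β = 1.649

Power = Φ(z_β) = Φ(1.649) ≈ 0.950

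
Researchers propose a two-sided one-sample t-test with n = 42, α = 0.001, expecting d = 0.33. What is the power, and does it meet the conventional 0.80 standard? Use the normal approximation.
Power ≈ 0.12; the study is underpowered (power < 0.80)

Power calculation (one-sample t-test, normal approximation):
z_β = d · √n - z_{α/2}
z_β = 0.33 · √42 - 3.291
z_β = 0.33 · 6.481 - 3.291
z_β = -1.152

Power = Φ(z_β) = Φ(-1.152) ≈ 0.125

Effect size d = 0.33 is small by Cohen's convention (0.2/0.5/0.8).

Threshold: power ≥ 0.80 is conventionally adequate.
Power ≈ 0.12 → the study is underpowered (power < 0.80).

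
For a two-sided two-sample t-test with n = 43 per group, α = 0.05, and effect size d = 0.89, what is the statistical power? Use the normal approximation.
Power ≈ 0.98

Power calculation (two-sample t-test, normal approximation):
z_β = d · √(n/2) - z_{α/2}
z_β = 0.89 · √(43/2) - 1.960
z_β = 0.89 · 4.637 - 1.960
z_β = 2.167

Power = Φ(z_β) = Φ(2.167) ≈ 0.985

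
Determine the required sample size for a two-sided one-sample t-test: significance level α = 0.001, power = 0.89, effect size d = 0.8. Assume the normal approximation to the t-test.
n = 32

Sample size formula (one-sample t-test, normal approximation):
n = ((z_{α/2} + z_β) / d)²

z_{α/2} = 3.291 (for α = 0.001, two-sided)
z_β = 1.227 (for power = 0.89)
d = 0.8

n = ((3.291 + 1.227) / 0.8)²
n = (5.648)²
n ≈ 31.90
Round up to the next whole number: n = 32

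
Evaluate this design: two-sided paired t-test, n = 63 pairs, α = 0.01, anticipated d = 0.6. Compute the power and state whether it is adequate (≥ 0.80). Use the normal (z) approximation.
Power ≈ 0.99; the study is adequately powered (power ≥ 0.80)

Power calculation (paired t-test, normal approximation):
z_β = d · √n - z_{α/2}
z_β = 0.6 · √63 - 2.576
z_β = 0.6 · 7.937 - 2.576
z_β = 2.187

Power = Φ(z_β) = Φ(2.187) ≈ 0.986

Effect size d = 0.6 is medium by Cohen's convention (0.2/0.5/0.8).

Threshold: power ≥ 0.80 is conventionally adequate.
Power ≈ 0.99 → the study is adequately powered (power ≥ 0.80).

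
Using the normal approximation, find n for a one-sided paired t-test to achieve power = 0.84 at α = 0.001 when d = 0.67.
n = 38 pairs

Sample size formula (paired t-test, normal approximation):
n = ((z_α + z_β) / d)²

z_α = 3.090 (for α = 0.001, one-sided)
z_β = 0.994 (for power = 0.84)
d = 0.67

n = ((3.090 + 0.994) / 0.67)²
n = (6.096)²
n ≈ 37.16
Round up to the next whole number: n = 38 pairs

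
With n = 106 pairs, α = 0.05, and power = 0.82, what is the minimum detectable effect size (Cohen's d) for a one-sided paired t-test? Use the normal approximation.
d ≈ 0.25

Minimum detectable effect (paired t-test, normal approximation):
d = (z_α + z_β) / √n
d = (1.645 + 0.915) / √106
d = 2.560 / 10.296
d ≈ 0.25

By Cohen's convention (0.2 small / 0.5 medium / 0.8 large): small effect.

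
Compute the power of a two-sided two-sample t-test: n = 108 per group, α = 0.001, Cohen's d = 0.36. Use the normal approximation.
Power ≈ 0.26

Power calculation (two-sample t-test, normal approximation):
z_β = d · √(n/2) - z_{α/2}
z_β = 0.36 · √(108/2) - 3.291
z_β = 0.36 · 7.348 - 3.291
z_β = -0.645

Power = Φ(z_β) = Φ(-0.645) ≈ 0.259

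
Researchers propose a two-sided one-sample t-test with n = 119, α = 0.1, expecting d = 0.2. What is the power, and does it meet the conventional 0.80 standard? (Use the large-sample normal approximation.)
Power ≈ 0.70; the study is underpowered (power < 0.80)

Power calculation (one-sample t-test, normal approximation):
z_β = d · √n - z_{α/2}
z_β = 0.2 · √119 - 1.645
z_β = 0.2 · 10.909 - 1.645
z_β = 0.537

Power = Φ(z_β) = Φ(0.537) ≈ 0.704

Effect size d = 0.2 is small by Cohen's convention (0.2/0.5/0.8).

Threshold: power ≥ 0.80 is conventionally adequate.
Power ≈ 0.70 → the study is underpowered (power < 0.80).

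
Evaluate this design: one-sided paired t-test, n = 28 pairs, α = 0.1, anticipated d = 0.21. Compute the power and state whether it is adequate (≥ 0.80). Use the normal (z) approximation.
Power ≈ 0.43; the study is underpowered (power < 0.80)

Power calculation (paired t-test, normal approximation):
z_β = d · √n - z_α
z_β = 0.21 · √28 - 1.282
z_β = 0.21 · 5.292 - 1.282
z_β = -0.170

Power = Φ(z_β) = Φ(-0.170) ≈ 0.432

Effect size d = 0.21 is small by Cohen's convention (0.2/0.5/0.8).

Threshold: power ≥ 0.80 is conventionally adequate.
Power ≈ 0.43 → the study is underpowered (power < 0.80).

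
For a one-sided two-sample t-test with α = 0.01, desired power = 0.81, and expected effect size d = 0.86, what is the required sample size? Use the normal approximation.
n = 28 per group

Sample size formula (two-sample t-test, normal approximation):
n = 2 · ((z_α + z_β) / d)²

z_α = 2.326 (for α = 0.01, one-sided)
z_β = 0.878 (for power = 0.81)
d = 0.86

n = 2 · ((2.326 + 0.878) / 0.86)²
n = 2 · (3.726)²
n ≈ 27.77
Round up to the next whole number: n = 28 per group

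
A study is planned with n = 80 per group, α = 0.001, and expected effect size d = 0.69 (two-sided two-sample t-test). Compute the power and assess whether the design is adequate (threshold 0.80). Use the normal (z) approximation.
Power ≈ 0.86; the study is adequately powered (power ≥ 0.80)

Power calculation (two-sample t-test, normal approximation):
z_β = d · √(n/2) - z_{α/2}
z_β = 0.69 · √(80/2) - 3.291
z_β = 0.69 · 6.325 - 3.291
z_β = 1.073

Power = Φ(z_β) = Φ(1.073) ≈ 0.858

Effect size d = 0.69 is medium by Cohen's convention (0.2/0.5/0.8).

Threshold: power ≥ 0.80 is conventionally adequate.
Power ≈ 0.86 → the study is adequately powered (power ≥ 0.80).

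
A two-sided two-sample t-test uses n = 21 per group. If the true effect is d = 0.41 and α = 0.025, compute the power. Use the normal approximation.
Power ≈ 0.18

Power calculation (two-sample t-test, normal approximation):
z_β = d · √(n/2) - z_{α/2}
z_β = 0.41 · √(21/2) - 2.241
z_β = 0.41 · 3.240 - 2.241
z_β = -0.913

Power = Φ(z_β) = Φ(-0.913) ≈ 0.181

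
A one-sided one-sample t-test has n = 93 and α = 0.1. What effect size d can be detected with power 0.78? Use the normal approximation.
d ≈ 0.21

Minimum detectable effect (one-sample t-test, normal approximation):
d = (z_α + z_β) / √n
d = (1.282 + 0.772) / √93
d = 2.054 / 9.644
d ≈ 0.21

By Cohen's convention (0.2 small / 0.5 medium / 0.8 large): small effect.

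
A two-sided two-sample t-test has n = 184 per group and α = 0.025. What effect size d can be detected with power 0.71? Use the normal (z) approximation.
d ≈ 0.29

Minimum detectable effect (two-sample t-test, normal approximation):
d = (z_{α/2} + z_β) / √(n/2)
d = (2.241 + 0.553) / √(184/2)
d = 2.795 / 9.592
d ≈ 0.29

By Cohen's convention (0.2 small / 0.5 medium / 0.8 large): small effect.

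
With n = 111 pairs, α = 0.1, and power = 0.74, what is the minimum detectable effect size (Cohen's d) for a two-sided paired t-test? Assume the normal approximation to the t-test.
d ≈ 0.22

Minimum detectable effect (paired t-test, normal approximation):
d = (z_{α/2} + z_β) / √n
d = (1.645 + 0.643) / √111
d = 2.288 / 10.536
d ≈ 0.22

By Cohen's convention (0.2 small / 0.5 medium / 0.8 large): small effect.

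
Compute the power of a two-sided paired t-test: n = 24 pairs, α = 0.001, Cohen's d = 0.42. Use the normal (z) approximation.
Power ≈ 0.11

Power calculation (paired t-test, normal approximation):
z_β = d · √n - z_{α/2}
z_β = 0.42 · √24 - 3.291
z_β = 0.42 · 4.899 - 3.291
z_β = -1.233

Power = Φ(z_β) = Φ(-1.233) ≈ 0.109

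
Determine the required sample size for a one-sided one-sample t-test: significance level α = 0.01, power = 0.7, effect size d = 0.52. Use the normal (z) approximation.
n = 31

Sample size formula (one-sample t-test, normal approximation):
n = ((z_α + z_β) / d)²

z_α = 2.326 (for α = 0.01, one-sided)
z_β = 0.524 (for power = 0.7)
d = 0.52

n = ((2.326 + 0.524) / 0.52)²
n = (5.481)²
n ≈ 30.04
Round up to the next whole number: n = 31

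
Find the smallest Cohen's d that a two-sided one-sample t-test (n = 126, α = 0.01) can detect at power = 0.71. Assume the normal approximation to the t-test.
d ≈ 0.28

Minimum detectable effect (one-sample t-test, normal approximation):
d = (z_{α/2} + z_β) / √n
d = (2.576 + 0.553) / √126
d = 3.129 / 11.225
d ≈ 0.28

By Cohen's convention (0.2 small / 0.5 medium / 0.8 large): small effect.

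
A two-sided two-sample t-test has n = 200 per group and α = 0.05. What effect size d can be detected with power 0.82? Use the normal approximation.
d ≈ 0.29

Minimum detectable effect (two-sample t-test, normal approximation):
d = (z_{α/2} + z_β) / √(n/2)
d = (1.960 + 0.915) / √(200/2)
d = 2.875 / 10.000
d ≈ 0.29

By Cohen's convention (0.2 small / 0.5 medium / 0.8 large): small effect.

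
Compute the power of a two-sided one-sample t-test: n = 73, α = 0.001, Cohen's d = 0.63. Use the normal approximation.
Power ≈ 0.98

Power calculation (one-sample t-test, normal approximation):
z_β = d · √n - z_{α/2}
z_β = 0.63 · √73 - 3.291
z_β = 0.63 · 8.544 - 3.291
z_β = 2.092

Power = Φ(z_β) = Φ(2.092) ≈ 0.982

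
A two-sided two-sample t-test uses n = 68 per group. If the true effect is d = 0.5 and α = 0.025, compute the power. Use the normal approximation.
Power ≈ 0.75

Power calculation (two-sample t-test, normal approximation):
z_β = d · √(n/2) - z_{α/2}
z_β = 0.5 · √(68/2) - 2.241
z_β = 0.5 · 5.831 - 2.241
z_β = 0.674

Power = Φ(z_β) = Φ(0.674) ≈ 0.750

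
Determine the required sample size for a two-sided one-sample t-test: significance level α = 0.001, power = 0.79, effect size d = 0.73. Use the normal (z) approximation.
n = 32

Sample size formula (one-sample t-test, normal approximation):
n = ((z_{α/2} + z_β) / d)²

z_{α/2} = 3.291 (for α = 0.001, two-sided)
z_β = 0.806 (for power = 0.79)
d = 0.73

n = ((3.291 + 0.806) / 0.73)²
n = (5.612)²
n ≈ 31.49
Round up to the next whole number: n = 32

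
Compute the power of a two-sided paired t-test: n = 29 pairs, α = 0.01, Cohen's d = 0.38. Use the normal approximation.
Power ≈ 0.30

Power calculation (paired t-test, normal approximation):
z_β = d · √n - z_{α/2}
z_β = 0.38 · √29 - 2.576
z_β = 0.38 · 5.385 - 2.576
z_β = -0.529

Power = Φ(z_β) = Φ(-0.529) ≈ 0.298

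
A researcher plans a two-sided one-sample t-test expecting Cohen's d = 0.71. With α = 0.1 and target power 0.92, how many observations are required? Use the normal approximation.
n = 19

Sample size formula (one-sample t-test, normal approximation):
n = ((z_{α/2} + z_β) / d)²

z_{α/2} = 1.645 (for α = 0.1, two-sided)
z_β = 1.405 (for power = 0.92)
d = 0.71

n = ((1.645 + 1.405) / 0.71)²
n = (4.296)²
n ≈ 18.46
Round up to the next whole number: n = 19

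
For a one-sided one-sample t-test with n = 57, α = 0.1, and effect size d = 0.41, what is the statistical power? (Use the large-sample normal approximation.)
Power ≈ 0.97

Power calculation (one-sample t-test, normal approximation):
z_β = d · √n - z_α
z_β = 0.41 · √57 - 1.282
z_β = 0.41 · 7.550 - 1.282
z_β = 1.814

Power = Φ(z_β) = Φ(1.814) ≈ 0.965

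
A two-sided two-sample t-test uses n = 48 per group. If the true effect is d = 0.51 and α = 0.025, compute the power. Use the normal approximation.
Power ≈ 0.60

Power calculation (two-sample t-test, normal approximation):
z_β = d · √(n/2) - z_{α/2}
z_β = 0.51 · √(48/2) - 2.241
z_β = 0.51 · 4.899 - 2.241
z_β = 0.257

Power = Φ(z_β) = Φ(0.257) ≈ 0.601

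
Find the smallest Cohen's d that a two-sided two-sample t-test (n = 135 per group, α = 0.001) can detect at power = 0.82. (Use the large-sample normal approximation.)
d ≈ 0.51

Minimum detectable effect (two-sample t-test, normal approximation):
d = (z_{α/2} + z_β) / √(n/2)
d = (3.291 + 0.915) / √(135/2)
d = 4.206 / 8.216
d ≈ 0.51

By Cohen's convention (0.2 small / 0.5 medium / 0.8 large): medium effect.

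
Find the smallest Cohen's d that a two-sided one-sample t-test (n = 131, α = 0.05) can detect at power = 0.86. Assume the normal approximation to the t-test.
d ≈ 0.27

Minimum detectable effect (one-sample t-test, normal approximation):
d = (z_{α/2} + z_β) / √n
d = (1.960 + 1.080) / √131
d = 3.040 / 11.446
d ≈ 0.27

By Cohen's convention (0.2 small / 0.5 medium / 0.8 large): small effect.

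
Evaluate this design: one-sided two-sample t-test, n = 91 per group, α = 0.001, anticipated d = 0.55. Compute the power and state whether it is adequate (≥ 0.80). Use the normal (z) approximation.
Power ≈ 0.73; the study is underpowered (power < 0.80)

Power calculation (two-sample t-test, normal approximation):
z_β = d · √(n/2) - z_α
z_β = 0.55 · √(91/2) - 3.090
z_β = 0.55 · 6.745 - 3.090
z_β = 0.620

Power = Φ(z_β) = Φ(0.620) ≈ 0.732

Effect size d = 0.55 is medium by Cohen's convention (0.2/0.5/0.8).

Threshold: power ≥ 0.80 is conventionally adequate.
Power ≈ 0.73 → the study is underpowered (power < 0.80).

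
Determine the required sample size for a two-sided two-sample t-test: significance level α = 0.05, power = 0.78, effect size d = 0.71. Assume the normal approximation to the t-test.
n = 30 per group

Sample size formula (two-sample t-test, normal approximation):
n = 2 · ((z_{α/2} + z_β) / d)²

z_{α/2} = 1.960 (for α = 0.05, two-sided)
z_β = 0.772 (for power = 0.78)
d = 0.71

n = 2 · ((1.960 + 0.772) / 0.71)²
n = 2 · (3.848)²
n ≈ 29.61
Round up to the next whole number: n = 30 per group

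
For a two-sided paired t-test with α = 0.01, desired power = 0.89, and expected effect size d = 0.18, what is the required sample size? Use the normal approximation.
n = 447 pairs

Sample size formula (paired t-test, normal approximation):
n = ((z_{α/2} + z_β) / d)²

z_{α/2} = 2.576 (for α = 0.01, two-sided)
z_β = 1.227 (for power = 0.89)
d = 0.18

n = ((2.576 + 1.227) / 0.18)²
n = (21.128)²
n ≈ 446.39
Round up to the next whole number: n = 447 pairs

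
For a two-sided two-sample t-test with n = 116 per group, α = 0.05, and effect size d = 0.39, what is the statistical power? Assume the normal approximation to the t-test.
Power ≈ 0.84

Power calculation (two-sample t-test, normal approximation):
z_β = d · √(n/2) - z_{α/2}
z_β = 0.39 · √(116/2) - 1.960
z_β = 0.39 · 7.616 - 1.960
z_β = 1.010

Power = Φ(z_β) = Φ(1.010) ≈ 0.844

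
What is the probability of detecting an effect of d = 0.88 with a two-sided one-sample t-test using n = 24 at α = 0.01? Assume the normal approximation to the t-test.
Power ≈ 0.96

Power calculation (one-sample t-test, normal approximation):
z_β = d · √n - z_{α/2}
z_β = 0.88 · √24 - 2.576
z_β = 0.88 · 4.899 - 2.576
z_β = 1.735

Power = Φ(z_β) = Φ(1.735) ≈ 0.959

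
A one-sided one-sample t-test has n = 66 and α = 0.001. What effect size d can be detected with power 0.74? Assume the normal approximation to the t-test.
d ≈ 0.46

Minimum detectable effect (one-sample t-test, normal approximation):
d = (z_α + z_β) / √n
d = (3.090 + 0.643) / √66
d = 3.734 / 8.124
d ≈ 0.46

By Cohen's convention (0.2 small / 0.5 medium / 0.8 large): small effect.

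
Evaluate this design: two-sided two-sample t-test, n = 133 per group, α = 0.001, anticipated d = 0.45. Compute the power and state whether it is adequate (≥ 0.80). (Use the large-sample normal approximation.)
Power ≈ 0.65; the study is underpowered (power < 0.80)

Power calculation (two-sample t-test, normal approximation):
z_β = d · √(n/2) - z_{α/2}
z_β = 0.45 · √(133/2) - 3.291
z_β = 0.45 · 8.155 - 3.291
z_β = 0.379

Power = Φ(z_β) = Φ(0.379) ≈ 0.648

Effect size d = 0.45 is small by Cohen's convention (0.2/0.5/0.8).

Threshold: power ≥ 0.80 is conventionally adequate.
Power ≈ 0.65 → the study is underpowered (power < 0.80).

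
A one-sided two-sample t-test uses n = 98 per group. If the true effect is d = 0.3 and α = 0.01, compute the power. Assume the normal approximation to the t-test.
Power ≈ 0.41

Power calculation (two-sample t-test, normal approximation):
z_β = d · √(n/2) - z_α
z_β = 0.3 · √(98/2) - 2.326
z_β = 0.3 · 7.000 - 2.326
z_β = -0.226

Power = Φ(z_β) = Φ(-0.226) ≈ 0.410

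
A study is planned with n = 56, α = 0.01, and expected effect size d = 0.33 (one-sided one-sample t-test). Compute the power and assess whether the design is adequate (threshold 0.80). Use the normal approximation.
Power ≈ 0.56; the study is underpowered (power < 0.80)

Power calculation (one-sample t-test, normal approximation):
z_β = d · √n - z_α
z_β = 0.33 · √56 - 2.326
z_β = 0.33 · 7.483 - 2.326
z_β = 0.143

Power = Φ(z_β) = Φ(0.143) ≈ 0.557

Effect size d = 0.33 is small by Cohen's convention (0.2/0.5/0.8).

Threshold: power ≥ 0.80 is conventionally adequate.
Power ≈ 0.56 → the study is underpowered (power < 0.80).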